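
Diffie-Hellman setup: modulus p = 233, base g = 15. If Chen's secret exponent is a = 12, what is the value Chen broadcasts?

19

Public value = 15^12 (mod 233).
15^1 ≡ 15 (mod 233)
15^2 = (15^1)^2 ≡ 15^2 = 225 ≡ 225 (mod 233)
15^4 = (15^2)^2 ≡ 225^2 = 50625 ≡ 64 (mod 233)
15^8 = (15^4)^2 ≡ 64^2 = 4096 ≡ 135 (mod 233)
15^12 = 15^8 · 15^4 ≡ 135 · 64 ≡ 19 (mod 233).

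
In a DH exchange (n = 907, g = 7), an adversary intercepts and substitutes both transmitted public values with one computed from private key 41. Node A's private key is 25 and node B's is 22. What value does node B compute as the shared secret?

462

Node B receives an adversary's public value M = 7^41 mod 907 instead of the honest one.
7^1 ≡ 7 (mod 907)
7^2 = (7^1)^2 ≡ 7^2 = 49 ≡ 49 (mod 907)
7^4 = (7^2)^2 ≡ 49^2 = 2401 ≡ 587 (mod 907)
7^8 = (7^4)^2 ≡ 587^2 = 344569 ≡ 816 (mod 907)
7^16 = (7^8)^2 ≡ 816^2 = 665856 ≡ 118 (mod 907)
7^32 = (7^16)^2 ≡ 118^2 = 13924 ≡ 319 (mod 907)
7^41 = 7^32 · 7^8 · 7^1 ≡ 319 · 816 · 7 ≡ 872 (mod 907).
So M = 872. Node B computes K = M^22 mod 907.
872^1 ≡ 872 (mod 907)
872^2 = (872^1)^2 ≡ 872^2 = 760384 ≡ 318 (mod 907)
872^4 = (872^2)^2 ≡ 318^2 = 101124 ≡ 447 (mod 907)
872^8 = (872^4)^2 ≡ 447^2 = 199809 ≡ 269 (mod 907)
872^16 = (872^8)^2 ≡ 269^2 = 72361 ≡ 708 (mod 907)
872^22 = 872^16 · 872^4 · 872^2 ≡ 708 · 447 · 318 ≡ 462 (mod 907).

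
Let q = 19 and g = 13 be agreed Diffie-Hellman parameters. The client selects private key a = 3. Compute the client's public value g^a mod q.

12

Public value = 13^3 mod 19.
13^1 ≡ 13 (mod 19)
13^2 = (13^1)^2 ≡ 13^2 = 169 ≡ 17 (mod 19)
13^3 = 13^2 · 13^1 ≡ 17 · 13 ≡ 12 (mod 19).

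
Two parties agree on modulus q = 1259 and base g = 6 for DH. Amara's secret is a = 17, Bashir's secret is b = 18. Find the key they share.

Bashir sends B = g^b mod q = 6^18 mod 1259.
6^1 ≡ 6 (mod 1259)
6^2 = (6^1)^2 ≡ 6^2 = 36 ≡ 36 (mod 1259)
6^4 = (6^2)^2 ≡ 36^2 = 1296 ≡ 37 (mod 1259)
6^8 = (6^4)^2 ≡ 37^2 = 1369 ≡ 110 (mod 1259)
6^16 = (6^8)^2 ≡ 110^2 = 12100 ≡ 769 (mod 1259)
6^18 = 6^16 · 6^2 ≡ 769 · 36 ≡ 1245 (mod 1259).
So B = 1245. Amara then computes K = B^a mod q = 1245^17 mod 1259.
1245^1 ≡ 1245 (mod 1259)
1245^2 = (1245^1)^2 ≡ 1245^2 = 1550025 ≡ 196 (mod 1259)
1245^4 = (1245^2)^2 ≡ 196^2 = 38416 ≡ 646 (mod 1259)
1245^8 = (1245^4)^2 ≡ 646^2 = 417316 ≡ 587 (mod 1259)
1245^16 = (1245^8)^2 ≡ 587^2 = 344569 ≡ 862 (mod 1259)
1245^17 = 1245^16 · 1245^1 ≡ 862 · 1245 ≡ 522 (mod 1259).

522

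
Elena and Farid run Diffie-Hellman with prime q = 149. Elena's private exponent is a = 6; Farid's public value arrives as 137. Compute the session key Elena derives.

24

Shared key K = 137^6 mod 149.
137^1 ≡ 137 (mod 149)
137^2 = (137^1)^2 ≡ 137^2 = 18769 ≡ 144 (mod 149)
137^4 = (137^2)^2 ≡ 144^2 = 20736 ≡ 25 (mod 149)
137^6 = 137^4 · 137^2 ≡ 25 · 144 ≡ 24 (mod 149).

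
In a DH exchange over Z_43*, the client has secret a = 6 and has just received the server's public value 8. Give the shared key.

16

Shared key K = 8^6 mod 43.
8^1 ≡ 8 (mod 43)
8^2 = (8^1)^2 ≡ 8^2 = 64 ≡ 21 (mod 43)
8^4 = (8^2)^2 ≡ 21^2 = 441 ≡ 11 (mod 43)
8^6 = 8^4 · 8^2 ≡ 11 · 21 ≡ 16 (mod 43).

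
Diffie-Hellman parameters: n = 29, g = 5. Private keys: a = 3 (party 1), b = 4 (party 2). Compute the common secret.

Party 2 sends B = g^b mod n = 5^4 mod 29.
5^1 ≡ 5 (mod 29)
5^2 = (5^1)^2 ≡ 5^2 = 25 ≡ 25 (mod 29)
5^4 = (5^2)^2 ≡ 25^2 = 625 ≡ 16 (mod 29)
So B = 16. Party 1 then computes K = B^a mod n = 16^3 mod 29.
16^1 ≡ 16 (mod 29)
16^2 = (16^1)^2 ≡ 16^2 = 256 ≡ 24 (mod 29)
16^3 = 16^2 · 16^1 ≡ 24 · 16 ≡ 7 (mod 29).

7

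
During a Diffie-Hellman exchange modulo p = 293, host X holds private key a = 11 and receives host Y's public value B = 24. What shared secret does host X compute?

256

Shared key K = 24^11 mod 293.
24^1 ≡ 24 (mod 293)
24^2 = (24^1)^2 ≡ 24^2 = 576 ≡ 283 (mod 293)
24^4 = (24^2)^2 ≡ 283^2 = 80089 ≡ 100 (mod 293)
24^8 = (24^4)^2 ≡ 100^2 = 10000 ≡ 38 (mod 293)
24^11 = 24^8 · 24^2 · 24^1 ≡ 38 · 283 · 24 ≡ 256 (mod 293).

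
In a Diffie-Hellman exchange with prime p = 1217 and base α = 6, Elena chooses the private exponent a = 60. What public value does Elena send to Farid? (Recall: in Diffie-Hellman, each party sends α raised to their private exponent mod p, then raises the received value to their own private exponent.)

Public value = 6^60 (mod 1217).
6^1 ≡ 6 (mod 1217)
6^2 = (6^1)^2 ≡ 6^2 = 36 ≡ 36 (mod 1217)
6^4 = (6^2)^2 ≡ 36^2 = 1296 ≡ 79 (mod 1217)
6^8 = (6^4)^2 ≡ 79^2 = 6241 ≡ 156 (mod 1217)
6^16 = (6^8)^2 ≡ 156^2 = 24336 ≡ 1213 (mod 1217)
6^32 = (6^16)^2 ≡ 1213^2 = 1471369 ≡ 16 (mod 1217)
6^60 = 6^32 · 6^16 · 6^8 · 6^4 ≡ 16 · 1213 · 156 · 79 ≡ 1097 (mod 1217).

1097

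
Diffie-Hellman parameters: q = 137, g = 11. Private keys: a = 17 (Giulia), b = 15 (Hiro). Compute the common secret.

Giulia sends A = g^a mod q = 11^17 mod 137.
11^1 ≡ 11 (mod 137)
11^2 = (11^1)^2 ≡ 11^2 = 121 ≡ 121 (mod 137)
11^4 = (11^2)^2 ≡ 121^2 = 14641 ≡ 119 (mod 137)
11^8 = (11^4)^2 ≡ 119^2 = 14161 ≡ 50 (mod 137)
11^16 = (11^8)^2 ≡ 50^2 = 2500 ≡ 34 (mod 137)
11^17 = 11^16 · 11^1 ≡ 34 · 11 ≡ 100 (mod 137).
So A = 100. Hiro then computes K = A^b mod q = 100^15 mod 137.
100^1 ≡ 100 (mod 137)
100^2 = (100^1)^2 ≡ 100^2 = 10000 ≡ 136 (mod 137)
100^4 = (100^2)^2 ≡ 136^2 = 18496 ≡ 1 (mod 137)
100^8 = (100^4)^2 ≡ 1^2 = 1 ≡ 1 (mod 137)
100^15 = 100^8 · 100^4 · 100^2 · 100^1 ≡ 1 · 1 · 136 · 100 ≡ 37 (mod 137).

37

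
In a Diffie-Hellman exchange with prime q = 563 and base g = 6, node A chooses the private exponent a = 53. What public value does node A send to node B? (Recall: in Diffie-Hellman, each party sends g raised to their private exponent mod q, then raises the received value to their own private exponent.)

Public value = 6^53 (mod 563).
6^1 ≡ 6 (mod 563)
6^2 = (6^1)^2 ≡ 6^2 = 36 ≡ 36 (mod 563)
6^4 = (6^2)^2 ≡ 36^2 = 1296 ≡ 170 (mod 563)
6^8 = (6^4)^2 ≡ 170^2 = 28900 ≡ 187 (mod 563)
6^16 = (6^8)^2 ≡ 187^2 = 34969 ≡ 63 (mod 563)
6^32 = (6^16)^2 ≡ 63^2 = 3969 ≡ 28 (mod 563)
6^53 = 6^32 · 6^16 · 6^4 · 6^1 ≡ 28 · 63 · 170 · 6 ≡ 495 (mod 563).

495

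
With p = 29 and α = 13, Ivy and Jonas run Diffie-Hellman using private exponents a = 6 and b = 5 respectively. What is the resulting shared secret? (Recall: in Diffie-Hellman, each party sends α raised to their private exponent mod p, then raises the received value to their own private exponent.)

24

Ivy sends A = α^a mod p = 13^6 mod 29.
13^1 ≡ 13 (mod 29)
13^2 = (13^1)^2 ≡ 13^2 = 169 ≡ 24 (mod 29)
13^4 = (13^2)^2 ≡ 24^2 = 576 ≡ 25 (mod 29)
13^6 = 13^4 · 13^2 ≡ 25 · 24 ≡ 20 (mod 29).
So A = 20. Jonas then computes K = A^b mod p = 20^5 mod 29.
20^1 ≡ 20 (mod 29)
20^2 = (20^1)^2 ≡ 20^2 = 400 ≡ 23 (mod 29)
20^4 = (20^2)^2 ≡ 23^2 = 529 ≡ 7 (mod 29)
20^5 = 20^4 · 20^1 ≡ 7 · 20 ≡ 24 (mod 29).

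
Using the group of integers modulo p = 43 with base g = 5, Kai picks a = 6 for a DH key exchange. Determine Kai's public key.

16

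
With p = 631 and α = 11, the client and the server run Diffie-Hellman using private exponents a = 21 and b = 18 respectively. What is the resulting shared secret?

512

The client sends A = α^a mod p = 11^21 mod 631.
11^1 ≡ 11 (mod 631)
11^2 = (11^1)^2 ≡ 11^2 = 121 ≡ 121 (mod 631)
11^4 = (11^2)^2 ≡ 121^2 = 14641 ≡ 128 (mod 631)
11^8 = (11^4)^2 ≡ 128^2 = 16384 ≡ 609 (mod 631)
11^16 = (11^8)^2 ≡ 609^2 = 370881 ≡ 484 (mod 631)
11^21 = 11^16 · 11^4 · 11^1 ≡ 484 · 128 · 11 ≡ 623 (mod 631).
So A = 623. The server then computes K = A^b mod p = 623^18 mod 631.
623^1 ≡ 623 (mod 631)
623^2 = (623^1)^2 ≡ 623^2 = 388129 ≡ 64 (mod 631)
623^4 = (623^2)^2 ≡ 64^2 = 4096 ≡ 310 (mod 631)
623^8 = (623^4)^2 ≡ 310^2 = 96100 ≡ 188 (mod 631)
623^16 = (623^8)^2 ≡ 188^2 = 35344 ≡ 8 (mod 631)
623^18 = 623^16 · 623^2 ≡ 8 · 64 ≡ 512 (mod 631).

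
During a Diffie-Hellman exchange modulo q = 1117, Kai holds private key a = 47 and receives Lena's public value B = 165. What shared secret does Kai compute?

Shared key K = 165^47 mod 1117.
165^1 ≡ 165 (mod 1117)
165^2 = (165^1)^2 ≡ 165^2 = 27225 ≡ 417 (mod 1117)
165^4 = (165^2)^2 ≡ 417^2 = 173889 ≡ 754 (mod 1117)
165^8 = (165^4)^2 ≡ 754^2 = 568516 ≡ 1080 (mod 1117)
165^16 = (165^8)^2 ≡ 1080^2 = 1166400 ≡ 252 (mod 1117)
165^32 = (165^16)^2 ≡ 252^2 = 63504 ≡ 952 (mod 1117)
165^47 = 165^32 · 165^8 · 165^4 · 165^2 · 165^1 ≡ 952 · 1080 · 754 · 417 · 165 ≡ 865 (mod 1117).

865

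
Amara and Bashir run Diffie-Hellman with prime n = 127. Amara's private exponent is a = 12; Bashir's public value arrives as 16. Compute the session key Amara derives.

Shared key K = 16^12 mod 127.
16^1 ≡ 16 (mod 127)
16^2 = (16^1)^2 ≡ 16^2 = 256 ≡ 2 (mod 127)
16^4 = (16^2)^2 ≡ 2^2 = 4 ≡ 4 (mod 127)
16^8 = (16^4)^2 ≡ 4^2 = 16 ≡ 16 (mod 127)
16^12 = 16^8 · 16^4 ≡ 16 · 4 ≡ 64 (mod 127).

64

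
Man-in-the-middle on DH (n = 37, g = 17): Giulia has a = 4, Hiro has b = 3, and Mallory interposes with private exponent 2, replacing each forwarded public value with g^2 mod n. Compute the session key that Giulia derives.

33

Giulia receives Mallory's public value M = 17^2 mod 37 instead of the honest one.
17^1 ≡ 17 (mod 37)
17^2 = (17^1)^2 ≡ 17^2 = 289 ≡ 30 (mod 37)
So M = 30. Giulia computes K = M^4 mod 37.
30^1 ≡ 30 (mod 37)
30^2 = (30^1)^2 ≡ 30^2 = 900 ≡ 12 (mod 37)
30^4 = (30^2)^2 ≡ 12^2 = 144 ≡ 33 (mod 37)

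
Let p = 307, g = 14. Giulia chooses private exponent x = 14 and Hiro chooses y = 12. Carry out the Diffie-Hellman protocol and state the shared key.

144

Giulia sends A = g^x mod p = 14^14 mod 307.
14^1 ≡ 14 (mod 307)
14^2 = (14^1)^2 ≡ 14^2 = 196 ≡ 196 (mod 307)
14^4 = (14^2)^2 ≡ 196^2 = 38416 ≡ 41 (mod 307)
14^8 = (14^4)^2 ≡ 41^2 = 1681 ≡ 146 (mod 307)
14^14 = 14^8 · 14^4 · 14^2 ≡ 146 · 41 · 196 ≡ 209 (mod 307).
So A = 209. Hiro then computes K = A^y mod p = 209^12 mod 307.
209^1 ≡ 209 (mod 307)
209^2 = (209^1)^2 ≡ 209^2 = 43681 ≡ 87 (mod 307)
209^4 = (209^2)^2 ≡ 87^2 = 7569 ≡ 201 (mod 307)
209^8 = (209^4)^2 ≡ 201^2 = 40401 ≡ 184 (mod 307)
209^12 = 209^8 · 209^4 ≡ 184 · 201 ≡ 144 (mod 307).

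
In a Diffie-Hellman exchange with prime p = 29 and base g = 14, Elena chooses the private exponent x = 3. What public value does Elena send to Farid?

Public value = 14^3 mod 29.
14^1 ≡ 14 (mod 29)
14^2 = (14^1)^2 ≡ 14^2 = 196 ≡ 22 (mod 29)
14^3 = 14^2 · 14^1 ≡ 22 · 14 ≡ 18 (mod 29).

18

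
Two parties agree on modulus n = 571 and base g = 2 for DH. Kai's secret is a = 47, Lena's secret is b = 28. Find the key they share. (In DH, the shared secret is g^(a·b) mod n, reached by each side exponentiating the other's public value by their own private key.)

539

Lena sends B = g^b mod n = 2^28 mod 571.
2^1 ≡ 2 (mod 571)
2^2 = (2^1)^2 ≡ 2^2 = 4 ≡ 4 (mod 571)
2^4 = (2^2)^2 ≡ 4^2 = 16 ≡ 16 (mod 571)
2^8 = (2^4)^2 ≡ 16^2 = 256 ≡ 256 (mod 571)
2^16 = (2^8)^2 ≡ 256^2 = 65536 ≡ 442 (mod 571)
2^28 = 2^16 · 2^8 · 2^4 ≡ 442 · 256 · 16 ≡ 362 (mod 571).
So B = 362. Kai then computes K = B^a mod n = 362^47 mod 571.
362^1 ≡ 362 (mod 571)
362^2 = (362^1)^2 ≡ 362^2 = 131044 ≡ 285 (mod 571)
362^4 = (362^2)^2 ≡ 285^2 = 81225 ≡ 143 (mod 571)
362^8 = (362^4)^2 ≡ 143^2 = 20449 ≡ 464 (mod 571)
362^16 = (362^8)^2 ≡ 464^2 = 215296 ≡ 29 (mod 571)
362^32 = (362^16)^2 ≡ 29^2 = 841 ≡ 270 (mod 571)
362^47 = 362^32 · 362^8 · 362^4 · 362^2 · 362^1 ≡ 270 · 464 · 143 · 285 · 362 ≡ 539 (mod 571).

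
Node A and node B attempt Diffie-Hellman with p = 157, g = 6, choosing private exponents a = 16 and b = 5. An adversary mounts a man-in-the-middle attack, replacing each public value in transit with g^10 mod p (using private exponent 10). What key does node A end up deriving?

Node A receives an adversary's public value M = 6^10 mod 157 instead of the honest one.
6^1 ≡ 6 (mod 157)
6^2 = (6^1)^2 ≡ 6^2 = 36 ≡ 36 (mod 157)
6^4 = (6^2)^2 ≡ 36^2 = 1296 ≡ 40 (mod 157)
6^8 = (6^4)^2 ≡ 40^2 = 1600 ≡ 30 (mod 157)
6^10 = 6^8 · 6^2 ≡ 30 · 36 ≡ 138 (mod 157).
So M = 138. Node A computes K = M^16 mod 157.
138^1 ≡ 138 (mod 157)
138^2 = (138^1)^2 ≡ 138^2 = 19044 ≡ 47 (mod 157)
138^4 = (138^2)^2 ≡ 47^2 = 2209 ≡ 11 (mod 157)
138^8 = (138^4)^2 ≡ 11^2 = 121 ≡ 121 (mod 157)
138^16 = (138^8)^2 ≡ 121^2 = 14641 ≡ 40 (mod 157)

40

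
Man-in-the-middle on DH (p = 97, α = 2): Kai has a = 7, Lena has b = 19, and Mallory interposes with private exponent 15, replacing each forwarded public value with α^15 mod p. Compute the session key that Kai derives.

Kai receives Mallory's public value M = 2^15 mod 97 instead of the honest one.
2^1 ≡ 2 (mod 97)
2^2 = (2^1)^2 ≡ 2^2 = 4 ≡ 4 (mod 97)
2^4 = (2^2)^2 ≡ 4^2 = 16 ≡ 16 (mod 97)
2^8 = (2^4)^2 ≡ 16^2 = 256 ≡ 62 (mod 97)
2^15 = 2^8 · 2^4 · 2^2 · 2^1 ≡ 62 · 16 · 4 · 2 ≡ 79 (mod 97).
So M = 79. Kai computes K = M^7 mod 97.
79^1 ≡ 79 (mod 97)
79^2 = (79^1)^2 ≡ 79^2 = 6241 ≡ 33 (mod 97)
79^4 = (79^2)^2 ≡ 33^2 = 1089 ≡ 22 (mod 97)
79^7 = 79^4 · 79^2 · 79^1 ≡ 22 · 33 · 79 ≡ 27 (mod 97).

27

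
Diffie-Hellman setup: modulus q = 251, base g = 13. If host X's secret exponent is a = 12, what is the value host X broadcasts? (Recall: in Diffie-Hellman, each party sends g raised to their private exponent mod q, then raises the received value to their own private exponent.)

Public value = 13^12 mod 251.
13^1 ≡ 13 (mod 251)
13^2 = (13^1)^2 ≡ 13^2 = 169 ≡ 169 (mod 251)
13^4 = (13^2)^2 ≡ 169^2 = 28561 ≡ 198 (mod 251)
13^8 = (13^4)^2 ≡ 198^2 = 39204 ≡ 48 (mod 251)
13^12 = 13^8 · 13^4 ≡ 48 · 198 ≡ 217 (mod 251).

217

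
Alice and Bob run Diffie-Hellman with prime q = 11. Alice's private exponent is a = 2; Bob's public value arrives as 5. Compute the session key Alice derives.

Shared key K = 5^2 mod 11.
5^1 ≡ 5 (mod 11)
5^2 = (5^1)^2 ≡ 5^2 = 25 ≡ 3 (mod 11)

3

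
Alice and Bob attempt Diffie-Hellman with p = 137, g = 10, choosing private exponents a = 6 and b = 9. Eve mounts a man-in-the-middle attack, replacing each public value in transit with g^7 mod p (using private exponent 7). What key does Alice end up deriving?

Alice receives Eve's public value M = 10^7 mod 137 instead of the honest one.
10^1 ≡ 10 (mod 137)
10^2 = (10^1)^2 ≡ 10^2 = 100 ≡ 100 (mod 137)
10^4 = (10^2)^2 ≡ 100^2 = 10000 ≡ 136 (mod 137)
10^7 = 10^4 · 10^2 · 10^1 ≡ 136 · 100 · 10 ≡ 96 (mod 137).
So M = 96. Alice computes K = M^6 mod 137.
96^1 ≡ 96 (mod 137)
96^2 = (96^1)^2 ≡ 96^2 = 9216 ≡ 37 (mod 137)
96^4 = (96^2)^2 ≡ 37^2 = 1369 ≡ 136 (mod 137)
96^6 = 96^4 · 96^2 ≡ 136 · 37 ≡ 100 (mod 137).

100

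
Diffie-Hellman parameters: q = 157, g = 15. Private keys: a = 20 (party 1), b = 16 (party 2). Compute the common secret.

Party 2 sends B = g^b mod q = 15^16 mod 157.
15^1 ≡ 15 (mod 157)
15^2 = (15^1)^2 ≡ 15^2 = 225 ≡ 68 (mod 157)
15^4 = (15^2)^2 ≡ 68^2 = 4624 ≡ 71 (mod 157)
15^8 = (15^4)^2 ≡ 71^2 = 5041 ≡ 17 (mod 157)
15^16 = (15^8)^2 ≡ 17^2 = 289 ≡ 132 (mod 157)
So B = 132. Party 1 then computes K = B^a mod q = 132^20 mod 157.
132^1 ≡ 132 (mod 157)
132^2 = (132^1)^2 ≡ 132^2 = 17424 ≡ 154 (mod 157)
132^4 = (132^2)^2 ≡ 154^2 = 23716 ≡ 9 (mod 157)
132^8 = (132^4)^2 ≡ 9^2 = 81 ≡ 81 (mod 157)
132^16 = (132^8)^2 ≡ 81^2 = 6561 ≡ 124 (mod 157)
132^20 = 132^16 · 132^4 ≡ 124 · 9 ≡ 17 (mod 157).

17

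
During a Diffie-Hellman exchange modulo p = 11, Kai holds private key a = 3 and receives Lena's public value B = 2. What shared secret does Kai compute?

8

Shared key K = 2^3 mod 11.
2^1 ≡ 2 (mod 11)
2^2 = (2^1)^2 ≡ 2^2 = 4 ≡ 4 (mod 11)
2^3 = 2^2 · 2^1 ≡ 4 · 2 ≡ 8 (mod 11).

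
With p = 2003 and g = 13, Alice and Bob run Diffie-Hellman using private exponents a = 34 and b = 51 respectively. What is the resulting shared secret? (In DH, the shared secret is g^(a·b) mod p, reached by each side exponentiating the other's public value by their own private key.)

40

Alice sends A = g^a mod p = 13^34 mod 2003.
13^1 ≡ 13 (mod 2003)
13^2 = (13^1)^2 ≡ 13^2 = 169 ≡ 169 (mod 2003)
13^4 = (13^2)^2 ≡ 169^2 = 28561 ≡ 519 (mod 2003)
13^8 = (13^4)^2 ≡ 519^2 = 269361 ≡ 959 (mod 2003)
13^16 = (13^8)^2 ≡ 959^2 = 919681 ≡ 304 (mod 2003)
13^32 = (13^16)^2 ≡ 304^2 = 92416 ≡ 278 (mod 2003)
13^34 = 13^32 · 13^2 ≡ 278 · 169 ≡ 913 (mod 2003).
So A = 913. Bob then computes K = A^b mod p = 913^51 mod 2003.
913^1 ≡ 913 (mod 2003)
913^2 = (913^1)^2 ≡ 913^2 = 833569 ≡ 321 (mod 2003)
913^4 = (913^2)^2 ≡ 321^2 = 103041 ≡ 888 (mod 2003)
913^8 = (913^4)^2 ≡ 888^2 = 788544 ≡ 1365 (mod 2003)
913^16 = (913^8)^2 ≡ 1365^2 = 1863225 ≡ 435 (mod 2003)
913^32 = (913^16)^2 ≡ 435^2 = 189225 ≡ 943 (mod 2003)
913^51 = 913^32 · 913^16 · 913^2 · 913^1 ≡ 943 · 435 · 321 · 913 ≡ 40 (mod 2003).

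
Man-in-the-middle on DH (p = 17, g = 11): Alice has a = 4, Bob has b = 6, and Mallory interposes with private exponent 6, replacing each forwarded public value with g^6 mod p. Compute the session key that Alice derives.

16

Alice receives Mallory's public value M = 11^6 mod 17 instead of the honest one.
11^1 ≡ 11 (mod 17)
11^2 = (11^1)^2 ≡ 11^2 = 121 ≡ 2 (mod 17)
11^4 = (11^2)^2 ≡ 2^2 = 4 ≡ 4 (mod 17)
11^6 = 11^4 · 11^2 ≡ 4 · 2 ≡ 8 (mod 17).
So M = 8. Alice computes K = M^4 mod 17.
8^1 ≡ 8 (mod 17)
8^2 = (8^1)^2 ≡ 8^2 = 64 ≡ 13 (mod 17)
8^4 = (8^2)^2 ≡ 13^2 = 169 ≡ 16 (mod 17)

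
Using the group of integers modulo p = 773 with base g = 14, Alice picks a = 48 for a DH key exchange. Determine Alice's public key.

Public value = 14^48 mod 773.
14^1 ≡ 14 (mod 773)
14^2 = (14^1)^2 ≡ 14^2 = 196 ≡ 196 (mod 773)
14^4 = (14^2)^2 ≡ 196^2 = 38416 ≡ 539 (mod 773)
14^8 = (14^4)^2 ≡ 539^2 = 290521 ≡ 646 (mod 773)
14^16 = (14^8)^2 ≡ 646^2 = 417316 ≡ 669 (mod 773)
14^32 = (14^16)^2 ≡ 669^2 = 447561 ≡ 767 (mod 773)
14^48 = 14^32 · 14^16 ≡ 767 · 669 ≡ 624 (mod 773).

624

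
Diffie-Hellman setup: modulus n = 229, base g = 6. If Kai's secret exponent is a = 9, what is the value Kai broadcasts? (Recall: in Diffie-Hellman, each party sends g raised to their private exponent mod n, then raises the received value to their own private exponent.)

93

Public value = 6^9 (mod 229).
6^1 ≡ 6 (mod 229)
6^2 = (6^1)^2 ≡ 6^2 = 36 ≡ 36 (mod 229)
6^4 = (6^2)^2 ≡ 36^2 = 1296 ≡ 151 (mod 229)
6^8 = (6^4)^2 ≡ 151^2 = 22801 ≡ 130 (mod 229)
6^9 = 6^8 · 6^1 ≡ 130 · 6 ≡ 93 (mod 229).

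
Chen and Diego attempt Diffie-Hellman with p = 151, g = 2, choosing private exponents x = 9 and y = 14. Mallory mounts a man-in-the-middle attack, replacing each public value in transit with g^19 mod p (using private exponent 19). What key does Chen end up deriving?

Chen receives Mallory's public value M = 2^19 mod 151 instead of the honest one.
2^1 ≡ 2 (mod 151)
2^2 = (2^1)^2 ≡ 2^2 = 4 ≡ 4 (mod 151)
2^4 = (2^2)^2 ≡ 4^2 = 16 ≡ 16 (mod 151)
2^8 = (2^4)^2 ≡ 16^2 = 256 ≡ 105 (mod 151)
2^16 = (2^8)^2 ≡ 105^2 = 11025 ≡ 2 (mod 151)
2^19 = 2^16 · 2^2 · 2^1 ≡ 2 · 4 · 2 ≡ 16 (mod 151).
So M = 16. Chen computes K = M^9 mod 151.
16^1 ≡ 16 (mod 151)
16^2 = (16^1)^2 ≡ 16^2 = 256 ≡ 105 (mod 151)
16^4 = (16^2)^2 ≡ 105^2 = 11025 ≡ 2 (mod 151)
16^8 = (16^4)^2 ≡ 2^2 = 4 ≡ 4 (mod 151)
16^9 = 16^8 · 16^1 ≡ 4 · 16 ≡ 64 (mod 151).

64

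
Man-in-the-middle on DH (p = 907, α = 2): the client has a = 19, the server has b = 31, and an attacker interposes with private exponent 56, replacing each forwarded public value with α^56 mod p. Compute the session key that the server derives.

710

The server receives an attacker's public value M = 2^56 mod 907 instead of the honest one.
2^1 ≡ 2 (mod 907)
2^2 = (2^1)^2 ≡ 2^2 = 4 ≡ 4 (mod 907)
2^4 = (2^2)^2 ≡ 4^2 = 16 ≡ 16 (mod 907)
2^8 = (2^4)^2 ≡ 16^2 = 256 ≡ 256 (mod 907)
2^16 = (2^8)^2 ≡ 256^2 = 65536 ≡ 232 (mod 907)
2^32 = (2^16)^2 ≡ 232^2 = 53824 ≡ 311 (mod 907)
2^56 = 2^32 · 2^16 · 2^8 ≡ 311 · 232 · 256 ≡ 764 (mod 907).
So M = 764. The server computes K = M^31 mod 907.
764^1 ≡ 764 (mod 907)
764^2 = (764^1)^2 ≡ 764^2 = 583696 ≡ 495 (mod 907)
764^4 = (764^2)^2 ≡ 495^2 = 245025 ≡ 135 (mod 907)
764^8 = (764^4)^2 ≡ 135^2 = 18225 ≡ 85 (mod 907)
764^16 = (764^8)^2 ≡ 85^2 = 7225 ≡ 876 (mod 907)
764^31 = 764^16 · 764^8 · 764^4 · 764^2 · 764^1 ≡ 876 · 85 · 135 · 495 · 764 ≡ 710 (mod 907).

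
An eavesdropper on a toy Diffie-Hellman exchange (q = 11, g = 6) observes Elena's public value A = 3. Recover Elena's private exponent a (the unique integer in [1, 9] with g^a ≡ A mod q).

Try successive powers of 6 modulo 11:
6^1 ≡ 6
6^2 ≡ 3
Found: a = 2.

2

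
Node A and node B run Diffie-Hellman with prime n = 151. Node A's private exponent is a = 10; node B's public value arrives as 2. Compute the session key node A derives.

118

Shared key K = 2^10 mod 151.
2^1 ≡ 2 (mod 151)
2^2 = (2^1)^2 ≡ 2^2 = 4 ≡ 4 (mod 151)
2^4 = (2^2)^2 ≡ 4^2 = 16 ≡ 16 (mod 151)
2^8 = (2^4)^2 ≡ 16^2 = 256 ≡ 105 (mod 151)
2^10 = 2^8 · 2^2 ≡ 105 · 4 ≡ 118 (mod 151).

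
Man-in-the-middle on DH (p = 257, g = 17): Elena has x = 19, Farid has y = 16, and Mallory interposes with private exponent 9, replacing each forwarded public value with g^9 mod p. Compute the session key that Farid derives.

256

Farid receives Mallory's public value M = 17^9 mod 257 instead of the honest one.
17^1 ≡ 17 (mod 257)
17^2 = (17^1)^2 ≡ 17^2 = 289 ≡ 32 (mod 257)
17^4 = (17^2)^2 ≡ 32^2 = 1024 ≡ 253 (mod 257)
17^8 = (17^4)^2 ≡ 253^2 = 64009 ≡ 16 (mod 257)
17^9 = 17^8 · 17^1 ≡ 16 · 17 ≡ 15 (mod 257).
So M = 15. Farid computes K = M^16 mod 257.
15^1 ≡ 15 (mod 257)
15^2 = (15^1)^2 ≡ 15^2 = 225 ≡ 225 (mod 257)
15^4 = (15^2)^2 ≡ 225^2 = 50625 ≡ 253 (mod 257)
15^8 = (15^4)^2 ≡ 253^2 = 64009 ≡ 16 (mod 257)
15^16 = (15^8)^2 ≡ 16^2 = 256 ≡ 256 (mod 257)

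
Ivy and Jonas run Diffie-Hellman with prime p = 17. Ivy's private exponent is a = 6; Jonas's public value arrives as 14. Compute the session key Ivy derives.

Shared key K = 14^6 mod 17.
14^1 ≡ 14 (mod 17)
14^2 = (14^1)^2 ≡ 14^2 = 196 ≡ 9 (mod 17)
14^4 = (14^2)^2 ≡ 9^2 = 81 ≡ 13 (mod 17)
14^6 = 14^4 · 14^2 ≡ 13 · 9 ≡ 15 (mod 17).

15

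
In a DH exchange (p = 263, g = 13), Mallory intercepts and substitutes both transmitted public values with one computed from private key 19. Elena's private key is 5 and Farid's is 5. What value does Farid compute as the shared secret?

17

Farid receives Mallory's public value M = 13^19 mod 263 instead of the honest one.
13^1 ≡ 13 (mod 263)
13^2 = (13^1)^2 ≡ 13^2 = 169 ≡ 169 (mod 263)
13^4 = (13^2)^2 ≡ 169^2 = 28561 ≡ 157 (mod 263)
13^8 = (13^4)^2 ≡ 157^2 = 24649 ≡ 190 (mod 263)
13^16 = (13^8)^2 ≡ 190^2 = 36100 ≡ 69 (mod 263)
13^19 = 13^16 · 13^2 · 13^1 ≡ 69 · 169 · 13 ≡ 105 (mod 263).
So M = 105. Farid computes K = M^5 mod 263.
105^1 ≡ 105 (mod 263)
105^2 = (105^1)^2 ≡ 105^2 = 11025 ≡ 242 (mod 263)
105^4 = (105^2)^2 ≡ 242^2 = 58564 ≡ 178 (mod 263)
105^5 = 105^4 · 105^1 ≡ 178 · 105 ≡ 17 (mod 263).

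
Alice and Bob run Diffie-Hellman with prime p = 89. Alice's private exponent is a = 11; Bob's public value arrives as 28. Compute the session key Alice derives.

Shared key K = 28^11 mod 89.
28^1 ≡ 28 (mod 89)
28^2 = (28^1)^2 ≡ 28^2 = 784 ≡ 72 (mod 89)
28^4 = (28^2)^2 ≡ 72^2 = 5184 ≡ 22 (mod 89)
28^8 = (28^4)^2 ≡ 22^2 = 484 ≡ 39 (mod 89)
28^11 = 28^8 · 28^2 · 28^1 ≡ 39 · 72 · 28 ≡ 37 (mod 89).

37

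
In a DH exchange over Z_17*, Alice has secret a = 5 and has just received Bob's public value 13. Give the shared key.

Shared key K = 13^5 mod 17.
13^1 ≡ 13 (mod 17)
13^2 = (13^1)^2 ≡ 13^2 = 169 ≡ 16 (mod 17)
13^4 = (13^2)^2 ≡ 16^2 = 256 ≡ 1 (mod 17)
13^5 = 13^4 · 13^1 ≡ 1 · 13 ≡ 13 (mod 17).

13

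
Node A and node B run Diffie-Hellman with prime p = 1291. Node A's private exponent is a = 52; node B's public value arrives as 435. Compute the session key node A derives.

Shared key K = 435^52 mod 1291.
435^1 ≡ 435 (mod 1291)
435^2 = (435^1)^2 ≡ 435^2 = 189225 ≡ 739 (mod 1291)
435^4 = (435^2)^2 ≡ 739^2 = 546121 ≡ 28 (mod 1291)
435^8 = (435^4)^2 ≡ 28^2 = 784 ≡ 784 (mod 1291)
435^16 = (435^8)^2 ≡ 784^2 = 614656 ≡ 140 (mod 1291)
435^32 = (435^16)^2 ≡ 140^2 = 19600 ≡ 235 (mod 1291)
435^52 = 435^32 · 435^16 · 435^4 ≡ 235 · 140 · 28 ≡ 717 (mod 1291).

717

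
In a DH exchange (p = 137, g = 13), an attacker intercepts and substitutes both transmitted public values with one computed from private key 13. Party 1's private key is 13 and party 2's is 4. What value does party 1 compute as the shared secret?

92

Party 1 receives an attacker's public value M = 13^13 mod 137 instead of the honest one.
13^1 ≡ 13 (mod 137)
13^2 = (13^1)^2 ≡ 13^2 = 169 ≡ 32 (mod 137)
13^4 = (13^2)^2 ≡ 32^2 = 1024 ≡ 65 (mod 137)
13^8 = (13^4)^2 ≡ 65^2 = 4225 ≡ 115 (mod 137)
13^13 = 13^8 · 13^4 · 13^1 ≡ 115 · 65 · 13 ≡ 42 (mod 137).
So M = 42. Party 1 computes K = M^13 mod 137.
42^1 ≡ 42 (mod 137)
42^2 = (42^1)^2 ≡ 42^2 = 1764 ≡ 120 (mod 137)
42^4 = (42^2)^2 ≡ 120^2 = 14400 ≡ 15 (mod 137)
42^8 = (42^4)^2 ≡ 15^2 = 225 ≡ 88 (mod 137)
42^13 = 42^8 · 42^4 · 42^1 ≡ 88 · 15 · 42 ≡ 92 (mod 137).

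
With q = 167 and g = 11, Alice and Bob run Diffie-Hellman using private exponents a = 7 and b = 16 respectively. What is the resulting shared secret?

88

Alice sends A = g^a mod q = 11^7 mod 167.
11^1 ≡ 11 (mod 167)
11^2 = (11^1)^2 ≡ 11^2 = 121 ≡ 121 (mod 167)
11^4 = (11^2)^2 ≡ 121^2 = 14641 ≡ 112 (mod 167)
11^7 = 11^4 · 11^2 · 11^1 ≡ 112 · 121 · 11 ≡ 108 (mod 167).
So A = 108. Bob then computes K = A^b mod q = 108^16 mod 167.
108^1 ≡ 108 (mod 167)
108^2 = (108^1)^2 ≡ 108^2 = 11664 ≡ 141 (mod 167)
108^4 = (108^2)^2 ≡ 141^2 = 19881 ≡ 8 (mod 167)
108^8 = (108^4)^2 ≡ 8^2 = 64 ≡ 64 (mod 167)
108^16 = (108^8)^2 ≡ 64^2 = 4096 ≡ 88 (mod 167)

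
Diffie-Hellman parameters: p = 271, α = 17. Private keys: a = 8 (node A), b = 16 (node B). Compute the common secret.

200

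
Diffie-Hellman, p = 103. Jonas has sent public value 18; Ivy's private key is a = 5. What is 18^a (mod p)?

33

Shared key K = 18^5 mod 103.
18^1 ≡ 18 (mod 103)
18^2 = (18^1)^2 ≡ 18^2 = 324 ≡ 15 (mod 103)
18^4 = (18^2)^2 ≡ 15^2 = 225 ≡ 19 (mod 103)
18^5 = 18^4 · 18^1 ≡ 19 · 18 ≡ 33 (mod 103).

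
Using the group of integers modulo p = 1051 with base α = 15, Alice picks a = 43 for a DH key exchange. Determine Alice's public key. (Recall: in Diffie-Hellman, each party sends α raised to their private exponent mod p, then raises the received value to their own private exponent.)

Public value = 15^43 mod 1051.
15^1 ≡ 15 (mod 1051)
15^2 = (15^1)^2 ≡ 15^2 = 225 ≡ 225 (mod 1051)
15^4 = (15^2)^2 ≡ 225^2 = 50625 ≡ 177 (mod 1051)
15^8 = (15^4)^2 ≡ 177^2 = 31329 ≡ 850 (mod 1051)
15^16 = (15^8)^2 ≡ 850^2 = 722500 ≡ 463 (mod 1051)
15^32 = (15^16)^2 ≡ 463^2 = 214369 ≡ 1016 (mod 1051)
15^43 = 15^32 · 15^8 · 15^2 · 15^1 ≡ 1016 · 850 · 225 · 15 ≡ 1035 (mod 1051).

1035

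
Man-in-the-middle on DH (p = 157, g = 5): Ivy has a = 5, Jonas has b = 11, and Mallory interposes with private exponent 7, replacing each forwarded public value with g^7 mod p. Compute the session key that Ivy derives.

114

Ivy receives Mallory's public value M = 5^7 mod 157 instead of the honest one.
5^1 ≡ 5 (mod 157)
5^2 = (5^1)^2 ≡ 5^2 = 25 ≡ 25 (mod 157)
5^4 = (5^2)^2 ≡ 25^2 = 625 ≡ 154 (mod 157)
5^7 = 5^4 · 5^2 · 5^1 ≡ 154 · 25 · 5 ≡ 96 (mod 157).
So M = 96. Ivy computes K = M^5 mod 157.
96^1 ≡ 96 (mod 157)
96^2 = (96^1)^2 ≡ 96^2 = 9216 ≡ 110 (mod 157)
96^4 = (96^2)^2 ≡ 110^2 = 12100 ≡ 11 (mod 157)
96^5 = 96^4 · 96^1 ≡ 11 · 96 ≡ 114 (mod 157).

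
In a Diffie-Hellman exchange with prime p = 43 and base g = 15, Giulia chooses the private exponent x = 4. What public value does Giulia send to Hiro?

Public value = 15^4 mod 43.
15^1 ≡ 15 (mod 43)
15^2 = (15^1)^2 ≡ 15^2 = 225 ≡ 10 (mod 43)
15^4 = (15^2)^2 ≡ 10^2 = 100 ≡ 14 (mod 43)

14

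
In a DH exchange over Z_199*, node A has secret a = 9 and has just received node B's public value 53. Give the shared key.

103

Shared key K = 53^9 mod 199.
53^1 ≡ 53 (mod 199)
53^2 = (53^1)^2 ≡ 53^2 = 2809 ≡ 23 (mod 199)
53^4 = (53^2)^2 ≡ 23^2 = 529 ≡ 131 (mod 199)
53^8 = (53^4)^2 ≡ 131^2 = 17161 ≡ 47 (mod 199)
53^9 = 53^8 · 53^1 ≡ 47 · 53 ≡ 103 (mod 199).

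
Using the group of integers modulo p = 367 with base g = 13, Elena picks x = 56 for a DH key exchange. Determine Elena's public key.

234

Public value = 13^56 mod 367.
13^1 ≡ 13 (mod 367)
13^2 = (13^1)^2 ≡ 13^2 = 169 ≡ 169 (mod 367)
13^4 = (13^2)^2 ≡ 169^2 = 28561 ≡ 302 (mod 367)
13^8 = (13^4)^2 ≡ 302^2 = 91204 ≡ 188 (mod 367)
13^16 = (13^8)^2 ≡ 188^2 = 35344 ≡ 112 (mod 367)
13^32 = (13^16)^2 ≡ 112^2 = 12544 ≡ 66 (mod 367)
13^56 = 13^32 · 13^16 · 13^8 ≡ 66 · 112 · 188 ≡ 234 (mod 367).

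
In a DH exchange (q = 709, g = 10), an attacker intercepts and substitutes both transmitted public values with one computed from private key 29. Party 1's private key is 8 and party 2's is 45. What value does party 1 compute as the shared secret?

361

Party 1 receives an attacker's public value M = 10^29 mod 709 instead of the honest one.
10^1 ≡ 10 (mod 709)
10^2 = (10^1)^2 ≡ 10^2 = 100 ≡ 100 (mod 709)
10^4 = (10^2)^2 ≡ 100^2 = 10000 ≡ 74 (mod 709)
10^8 = (10^4)^2 ≡ 74^2 = 5476 ≡ 513 (mod 709)
10^16 = (10^8)^2 ≡ 513^2 = 263169 ≡ 130 (mod 709)
10^29 = 10^16 · 10^8 · 10^4 · 10^1 ≡ 130 · 513 · 74 · 10 ≡ 655 (mod 709).
So M = 655. Party 1 computes K = M^8 mod 709.
655^1 ≡ 655 (mod 709)
655^2 = (655^1)^2 ≡ 655^2 = 429025 ≡ 80 (mod 709)
655^4 = (655^2)^2 ≡ 80^2 = 6400 ≡ 19 (mod 709)
655^8 = (655^4)^2 ≡ 19^2 = 361 ≡ 361 (mod 709)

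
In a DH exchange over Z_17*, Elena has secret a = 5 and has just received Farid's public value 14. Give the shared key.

Shared key K = 14^5 mod 17.
14^1 ≡ 14 (mod 17)
14^2 = (14^1)^2 ≡ 14^2 = 196 ≡ 9 (mod 17)
14^4 = (14^2)^2 ≡ 9^2 = 81 ≡ 13 (mod 17)
14^5 = 14^4 · 14^1 ≡ 13 · 14 ≡ 12 (mod 17).

12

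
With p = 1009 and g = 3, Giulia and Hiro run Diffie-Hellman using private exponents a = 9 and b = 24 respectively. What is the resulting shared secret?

859

Hiro sends B = g^b mod p = 3^24 mod 1009.
3^1 ≡ 3 (mod 1009)
3^2 = (3^1)^2 ≡ 3^2 = 9 ≡ 9 (mod 1009)
3^4 = (3^2)^2 ≡ 9^2 = 81 ≡ 81 (mod 1009)
3^8 = (3^4)^2 ≡ 81^2 = 6561 ≡ 507 (mod 1009)
3^16 = (3^8)^2 ≡ 507^2 = 257049 ≡ 763 (mod 1009)
3^24 = 3^16 · 3^8 ≡ 763 · 507 ≡ 394 (mod 1009).
So B = 394. Giulia then computes K = B^a mod p = 394^9 mod 1009.
394^1 ≡ 394 (mod 1009)
394^2 = (394^1)^2 ≡ 394^2 = 155236 ≡ 859 (mod 1009)
394^4 = (394^2)^2 ≡ 859^2 = 737881 ≡ 302 (mod 1009)
394^8 = (394^4)^2 ≡ 302^2 = 91204 ≡ 394 (mod 1009)
394^9 = 394^8 · 394^1 ≡ 394 · 394 ≡ 859 (mod 1009).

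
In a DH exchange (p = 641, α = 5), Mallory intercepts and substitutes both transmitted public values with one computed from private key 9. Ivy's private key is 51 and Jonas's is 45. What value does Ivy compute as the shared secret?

Ivy receives Mallory's public value M = 5^9 mod 641 instead of the honest one.
5^1 ≡ 5 (mod 641)
5^2 = (5^1)^2 ≡ 5^2 = 25 ≡ 25 (mod 641)
5^4 = (5^2)^2 ≡ 25^2 = 625 ≡ 625 (mod 641)
5^8 = (5^4)^2 ≡ 625^2 = 390625 ≡ 256 (mod 641)
5^9 = 5^8 · 5^1 ≡ 256 · 5 ≡ 639 (mod 641).
So M = 639. Ivy computes K = M^51 mod 641.
639^1 ≡ 639 (mod 641)
639^2 = (639^1)^2 ≡ 639^2 = 408321 ≡ 4 (mod 641)
639^4 = (639^2)^2 ≡ 4^2 = 16 ≡ 16 (mod 641)
639^8 = (639^4)^2 ≡ 16^2 = 256 ≡ 256 (mod 641)
639^16 = (639^8)^2 ≡ 256^2 = 65536 ≡ 154 (mod 641)
639^32 = (639^16)^2 ≡ 154^2 = 23716 ≡ 640 (mod 641)
639^51 = 639^32 · 639^16 · 639^2 · 639^1 ≡ 640 · 154 · 4 · 639 ≡ 591 (mod 641).

591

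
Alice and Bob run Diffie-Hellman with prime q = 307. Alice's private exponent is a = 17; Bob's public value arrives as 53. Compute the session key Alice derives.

168

Shared key K = 53^17 mod 307.
53^1 ≡ 53 (mod 307)
53^2 = (53^1)^2 ≡ 53^2 = 2809 ≡ 46 (mod 307)
53^4 = (53^2)^2 ≡ 46^2 = 2116 ≡ 274 (mod 307)
53^8 = (53^4)^2 ≡ 274^2 = 75076 ≡ 168 (mod 307)
53^16 = (53^8)^2 ≡ 168^2 = 28224 ≡ 287 (mod 307)
53^17 = 53^16 · 53^1 ≡ 287 · 53 ≡ 168 (mod 307).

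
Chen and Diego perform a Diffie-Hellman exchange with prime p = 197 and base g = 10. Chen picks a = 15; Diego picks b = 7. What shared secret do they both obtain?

Diego sends B = g^b mod p = 10^7 mod 197.
10^1 ≡ 10 (mod 197)
10^2 = (10^1)^2 ≡ 10^2 = 100 ≡ 100 (mod 197)
10^4 = (10^2)^2 ≡ 100^2 = 10000 ≡ 150 (mod 197)
10^7 = 10^4 · 10^2 · 10^1 ≡ 150 · 100 · 10 ≡ 83 (mod 197).
So B = 83. Chen then computes K = B^a mod p = 83^15 mod 197.
83^1 ≡ 83 (mod 197)
83^2 = (83^1)^2 ≡ 83^2 = 6889 ≡ 191 (mod 197)
83^4 = (83^2)^2 ≡ 191^2 = 36481 ≡ 36 (mod 197)
83^8 = (83^4)^2 ≡ 36^2 = 1296 ≡ 114 (mod 197)
83^15 = 83^8 · 83^4 · 83^2 · 83^1 ≡ 114 · 36 · 191 · 83 ≡ 83 (mod 197).

83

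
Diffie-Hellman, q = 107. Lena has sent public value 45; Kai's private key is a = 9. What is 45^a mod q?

66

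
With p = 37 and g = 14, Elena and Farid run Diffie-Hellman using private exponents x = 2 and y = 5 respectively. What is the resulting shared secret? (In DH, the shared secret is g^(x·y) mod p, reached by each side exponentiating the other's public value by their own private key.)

27

Farid sends B = g^y mod p = 14^5 mod 37.
14^1 ≡ 14 (mod 37)
14^2 = (14^1)^2 ≡ 14^2 = 196 ≡ 11 (mod 37)
14^4 = (14^2)^2 ≡ 11^2 = 121 ≡ 10 (mod 37)
14^5 = 14^4 · 14^1 ≡ 10 · 14 ≡ 29 (mod 37).
So B = 29. Elena then computes K = B^x mod p = 29^2 mod 37.
29^1 ≡ 29 (mod 37)
29^2 = (29^1)^2 ≡ 29^2 = 841 ≡ 27 (mod 37)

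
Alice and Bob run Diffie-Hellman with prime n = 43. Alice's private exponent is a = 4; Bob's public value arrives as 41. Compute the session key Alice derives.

16

Shared key K = 41^4 mod 43.
41^1 ≡ 41 (mod 43)
41^2 = (41^1)^2 ≡ 41^2 = 1681 ≡ 4 (mod 43)
41^4 = (41^2)^2 ≡ 4^2 = 16 ≡ 16 (mod 43)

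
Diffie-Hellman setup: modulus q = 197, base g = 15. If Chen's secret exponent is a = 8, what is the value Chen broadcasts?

16

Public value = 15^8 mod 197.
15^1 ≡ 15 (mod 197)
15^2 = (15^1)^2 ≡ 15^2 = 225 ≡ 28 (mod 197)
15^4 = (15^2)^2 ≡ 28^2 = 784 ≡ 193 (mod 197)
15^8 = (15^4)^2 ≡ 193^2 = 37249 ≡ 16 (mod 197)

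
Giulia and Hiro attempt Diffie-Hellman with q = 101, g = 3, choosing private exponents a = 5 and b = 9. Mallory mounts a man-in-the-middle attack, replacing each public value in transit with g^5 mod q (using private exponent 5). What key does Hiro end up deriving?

Hiro receives Mallory's public value M = 3^5 mod 101 instead of the honest one.
3^1 ≡ 3 (mod 101)
3^2 = (3^1)^2 ≡ 3^2 = 9 ≡ 9 (mod 101)
3^4 = (3^2)^2 ≡ 9^2 = 81 ≡ 81 (mod 101)
3^5 = 3^4 · 3^1 ≡ 81 · 3 ≡ 41 (mod 101).
So M = 41. Hiro computes K = M^9 mod 101.
41^1 ≡ 41 (mod 101)
41^2 = (41^1)^2 ≡ 41^2 = 1681 ≡ 65 (mod 101)
41^4 = (41^2)^2 ≡ 65^2 = 4225 ≡ 84 (mod 101)
41^8 = (41^4)^2 ≡ 84^2 = 7056 ≡ 87 (mod 101)
41^9 = 41^8 · 41^1 ≡ 87 · 41 ≡ 32 (mod 101).

32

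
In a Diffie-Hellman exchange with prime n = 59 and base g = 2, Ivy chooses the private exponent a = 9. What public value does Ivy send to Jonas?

40

Public value = 2^9 (mod 59).
2^1 ≡ 2 (mod 59)
2^2 = (2^1)^2 ≡ 2^2 = 4 ≡ 4 (mod 59)
2^4 = (2^2)^2 ≡ 4^2 = 16 ≡ 16 (mod 59)
2^8 = (2^4)^2 ≡ 16^2 = 256 ≡ 20 (mod 59)
2^9 = 2^8 · 2^1 ≡ 20 · 2 ≡ 40 (mod 59).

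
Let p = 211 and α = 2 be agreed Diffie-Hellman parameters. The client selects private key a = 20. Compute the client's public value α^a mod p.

117

Public value = 2^20 mod 211.
2^1 ≡ 2 (mod 211)
2^2 = (2^1)^2 ≡ 2^2 = 4 ≡ 4 (mod 211)
2^4 = (2^2)^2 ≡ 4^2 = 16 ≡ 16 (mod 211)
2^8 = (2^4)^2 ≡ 16^2 = 256 ≡ 45 (mod 211)
2^16 = (2^8)^2 ≡ 45^2 = 2025 ≡ 126 (mod 211)
2^20 = 2^16 · 2^4 ≡ 126 · 16 ≡ 117 (mod 211).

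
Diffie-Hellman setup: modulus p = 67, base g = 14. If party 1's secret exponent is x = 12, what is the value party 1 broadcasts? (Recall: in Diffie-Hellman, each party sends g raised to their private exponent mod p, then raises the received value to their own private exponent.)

14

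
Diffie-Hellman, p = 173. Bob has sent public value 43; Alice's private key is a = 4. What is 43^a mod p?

Shared key K = 43^4 mod 173.
43^1 ≡ 43 (mod 173)
43^2 = (43^1)^2 ≡ 43^2 = 1849 ≡ 119 (mod 173)
43^4 = (43^2)^2 ≡ 119^2 = 14161 ≡ 148 (mod 173)

148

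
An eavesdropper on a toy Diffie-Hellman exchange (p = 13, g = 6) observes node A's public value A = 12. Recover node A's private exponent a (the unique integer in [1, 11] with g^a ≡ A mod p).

Try successive powers of 6 modulo 13:
6^1 ≡ 6
6^2 ≡ 10
6^3 ≡ 8
6^4 ≡ 9
6^5 ≡ 2
6^6 ≡ 12
Found: a = 6.

6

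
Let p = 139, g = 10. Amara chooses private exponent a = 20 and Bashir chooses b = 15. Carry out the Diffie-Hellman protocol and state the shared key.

Bashir sends B = g^b mod p = 10^15 mod 139.
10^1 ≡ 10 (mod 139)
10^2 = (10^1)^2 ≡ 10^2 = 100 ≡ 100 (mod 139)
10^4 = (10^2)^2 ≡ 100^2 = 10000 ≡ 131 (mod 139)
10^8 = (10^4)^2 ≡ 131^2 = 17161 ≡ 64 (mod 139)
10^15 = 10^8 · 10^4 · 10^2 · 10^1 ≡ 64 · 131 · 100 · 10 ≡ 76 (mod 139).
So B = 76. Amara then computes K = B^a mod p = 76^20 mod 139.
76^1 ≡ 76 (mod 139)
76^2 = (76^1)^2 ≡ 76^2 = 5776 ≡ 77 (mod 139)
76^4 = (76^2)^2 ≡ 77^2 = 5929 ≡ 91 (mod 139)
76^8 = (76^4)^2 ≡ 91^2 = 8281 ≡ 80 (mod 139)
76^16 = (76^8)^2 ≡ 80^2 = 6400 ≡ 6 (mod 139)
76^20 = 76^16 · 76^4 ≡ 6 · 91 ≡ 129 (mod 139).

129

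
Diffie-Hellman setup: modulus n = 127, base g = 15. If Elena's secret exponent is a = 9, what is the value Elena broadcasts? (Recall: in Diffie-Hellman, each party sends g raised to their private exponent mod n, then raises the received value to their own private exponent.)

Public value = 15^9 mod 127.
15^1 ≡ 15 (mod 127)
15^2 = (15^1)^2 ≡ 15^2 = 225 ≡ 98 (mod 127)
15^4 = (15^2)^2 ≡ 98^2 = 9604 ≡ 79 (mod 127)
15^8 = (15^4)^2 ≡ 79^2 = 6241 ≡ 18 (mod 127)
15^9 = 15^8 · 15^1 ≡ 18 · 15 ≡ 16 (mod 127).

16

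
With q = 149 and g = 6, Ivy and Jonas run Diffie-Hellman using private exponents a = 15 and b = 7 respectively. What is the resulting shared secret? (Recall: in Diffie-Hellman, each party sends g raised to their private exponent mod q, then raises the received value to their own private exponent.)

Jonas sends B = g^b mod q = 6^7 mod 149.
6^1 ≡ 6 (mod 149)
6^2 = (6^1)^2 ≡ 6^2 = 36 ≡ 36 (mod 149)
6^4 = (6^2)^2 ≡ 36^2 = 1296 ≡ 104 (mod 149)
6^7 = 6^4 · 6^2 · 6^1 ≡ 104 · 36 · 6 ≡ 114 (mod 149).
So B = 114. Ivy then computes K = B^a mod q = 114^15 mod 149.
114^1 ≡ 114 (mod 149)
114^2 = (114^1)^2 ≡ 114^2 = 12996 ≡ 33 (mod 149)
114^4 = (114^2)^2 ≡ 33^2 = 1089 ≡ 46 (mod 149)
114^8 = (114^4)^2 ≡ 46^2 = 2116 ≡ 30 (mod 149)
114^15 = 114^8 · 114^4 · 114^2 · 114^1 ≡ 30 · 46 · 33 · 114 ≡ 102 (mod 149).

102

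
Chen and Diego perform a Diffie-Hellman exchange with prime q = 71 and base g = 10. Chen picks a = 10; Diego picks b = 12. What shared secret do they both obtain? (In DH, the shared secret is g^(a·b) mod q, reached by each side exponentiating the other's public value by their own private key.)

37

Diego sends B = g^b mod q = 10^12 mod 71.
10^1 ≡ 10 (mod 71)
10^2 = (10^1)^2 ≡ 10^2 = 100 ≡ 29 (mod 71)
10^4 = (10^2)^2 ≡ 29^2 = 841 ≡ 60 (mod 71)
10^8 = (10^4)^2 ≡ 60^2 = 3600 ≡ 50 (mod 71)
10^12 = 10^8 · 10^4 ≡ 50 · 60 ≡ 18 (mod 71).
So B = 18. Chen then computes K = B^a mod q = 18^10 mod 71.
18^1 ≡ 18 (mod 71)
18^2 = (18^1)^2 ≡ 18^2 = 324 ≡ 40 (mod 71)
18^4 = (18^2)^2 ≡ 40^2 = 1600 ≡ 38 (mod 71)
18^8 = (18^4)^2 ≡ 38^2 = 1444 ≡ 24 (mod 71)
18^10 = 18^8 · 18^2 ≡ 24 · 40 ≡ 37 (mod 71).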